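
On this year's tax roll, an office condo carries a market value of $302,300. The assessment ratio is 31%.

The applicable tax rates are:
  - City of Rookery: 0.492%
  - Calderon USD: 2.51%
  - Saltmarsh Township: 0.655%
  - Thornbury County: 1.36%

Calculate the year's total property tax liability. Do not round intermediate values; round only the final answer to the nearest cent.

Assessed value = $302,300 × 0.31 = $93,713
City of Rookery: $93,713 × 0.00492 = $461.06796
Calderon USD: $93,713 × 0.0251 = $2,352.1963
Saltmarsh Township: $93,713 × 0.00655 = $613.82015
Thornbury County: $93,713 × 0.0136 = $1,274.4968
Total = $461.06796 + $2,352.1963 + $613.82015 + $1,274.4968 = $4,701.58121

$4,701.58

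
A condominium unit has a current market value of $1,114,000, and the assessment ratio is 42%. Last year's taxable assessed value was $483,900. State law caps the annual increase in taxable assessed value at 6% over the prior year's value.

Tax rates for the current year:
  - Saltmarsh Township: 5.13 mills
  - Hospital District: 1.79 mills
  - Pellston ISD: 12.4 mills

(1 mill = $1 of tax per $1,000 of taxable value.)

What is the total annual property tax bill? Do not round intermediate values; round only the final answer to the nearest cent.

$9,039.44

Uncapped assessed value = $1,114,000 × 0.42 = $467,880
Cap limit = $483,900 × 1.06 = $512,934
Taxable assessed value = min($467,880, $512,934) = $467,880 (cap does not bind)
Saltmarsh Township: $467,880 × 0.00513 = $2,400.2244
Hospital District: $467,880 × 0.00179 = $837.5052
Pellston ISD: $467,880 × 0.0124 = $5,801.712
Total = $9,039.4416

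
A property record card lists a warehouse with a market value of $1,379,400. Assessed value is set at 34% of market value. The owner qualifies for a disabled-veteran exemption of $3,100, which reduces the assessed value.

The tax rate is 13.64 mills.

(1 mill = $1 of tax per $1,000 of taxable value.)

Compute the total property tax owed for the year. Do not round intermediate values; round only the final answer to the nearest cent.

$6,354.82

Assessed value = $1,379,400 × 0.34 = $468,996
Taxable value = $468,996 − $3,100 = $465,896
Tax = $465,896 × 0.01364 = $6,354.82144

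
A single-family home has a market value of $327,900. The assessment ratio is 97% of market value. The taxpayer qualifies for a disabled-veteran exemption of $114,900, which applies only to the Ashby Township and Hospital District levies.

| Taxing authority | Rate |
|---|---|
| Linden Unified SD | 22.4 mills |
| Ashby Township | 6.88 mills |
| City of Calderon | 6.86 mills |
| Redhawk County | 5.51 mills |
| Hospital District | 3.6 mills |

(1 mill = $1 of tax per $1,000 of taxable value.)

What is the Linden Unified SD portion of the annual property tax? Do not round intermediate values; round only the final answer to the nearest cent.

Assessed value = $327,900 × 0.97 = $318,063
Linden Unified SD taxable value = $318,063 (exemption does not apply)
Linden Unified SD levy = $318,063 × 0.0224 = $7,124.6112

$7,124.61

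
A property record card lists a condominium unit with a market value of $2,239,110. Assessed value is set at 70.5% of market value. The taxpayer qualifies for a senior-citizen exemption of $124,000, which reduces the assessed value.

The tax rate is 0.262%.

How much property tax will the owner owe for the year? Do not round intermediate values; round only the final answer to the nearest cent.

Assessed value = $2,239,110 × 0.705 = $1,578,572.55
Taxable value = $1,578,572.55 − $124,000 = $1,454,572.55
Tax = $1,454,572.55 × 0.00262 = $3,810.980081

$3,810.98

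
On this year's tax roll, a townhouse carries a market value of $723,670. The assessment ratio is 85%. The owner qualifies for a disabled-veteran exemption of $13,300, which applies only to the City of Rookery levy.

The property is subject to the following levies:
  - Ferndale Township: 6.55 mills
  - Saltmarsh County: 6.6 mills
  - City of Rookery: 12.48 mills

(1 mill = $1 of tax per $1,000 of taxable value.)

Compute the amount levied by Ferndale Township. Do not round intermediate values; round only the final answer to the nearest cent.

Assessed value = $723,670 × 0.85 = $615,119.5
Ferndale Township taxable value = $615,119.5 (exemption does not apply)
Ferndale Township levy = $615,119.5 × 0.00655 = $4,029.032725

$4,029.03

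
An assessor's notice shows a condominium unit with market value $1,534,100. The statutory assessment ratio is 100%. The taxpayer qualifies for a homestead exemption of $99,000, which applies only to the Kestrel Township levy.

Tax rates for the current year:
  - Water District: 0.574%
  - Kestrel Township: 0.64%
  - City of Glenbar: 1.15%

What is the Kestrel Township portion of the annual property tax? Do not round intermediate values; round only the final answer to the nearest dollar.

$9,185

Assessed value = $1,534,100 × 1 = $1,534,100
Kestrel Township taxable value = $1,534,100 − $99,000 = $1,435,100
Kestrel Township levy = $1,435,100 × 0.0064 = $9,184.64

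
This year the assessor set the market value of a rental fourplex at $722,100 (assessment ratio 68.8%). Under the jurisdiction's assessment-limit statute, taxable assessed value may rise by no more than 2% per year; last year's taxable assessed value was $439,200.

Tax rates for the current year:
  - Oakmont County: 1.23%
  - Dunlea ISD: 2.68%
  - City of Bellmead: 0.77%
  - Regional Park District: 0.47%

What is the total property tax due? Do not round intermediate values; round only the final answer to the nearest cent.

Uncapped assessed value = $722,100 × 0.688 = $496,804.8
Cap limit = $439,200 × 1.02 = $447,984
Taxable assessed value = min($496,804.8, $447,984) = $447,984 (cap binds)
Oakmont County: $447,984 × 0.0123 = $5,510.2032
Dunlea ISD: $447,984 × 0.0268 = $12,005.9712
City of Bellmead: $447,984 × 0.0077 = $3,449.4768
Regional Park District: $447,984 × 0.0047 = $2,105.5248
Total = $23,071.176

$23,071.18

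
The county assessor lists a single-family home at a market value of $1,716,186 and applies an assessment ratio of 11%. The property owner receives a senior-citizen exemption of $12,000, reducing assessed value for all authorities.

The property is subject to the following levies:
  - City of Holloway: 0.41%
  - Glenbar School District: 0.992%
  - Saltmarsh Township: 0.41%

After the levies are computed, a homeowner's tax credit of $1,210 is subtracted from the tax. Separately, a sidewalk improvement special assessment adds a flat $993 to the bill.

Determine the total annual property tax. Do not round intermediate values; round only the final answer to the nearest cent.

Assessed value = $1,716,186 × 0.11 = $188,780.46
Taxable value = $188,780.46 − $12,000 = $176,780.46
City of Holloway: $176,780.46 × 0.0041 = $724.799886
Glenbar School District: $176,780.46 × 0.00992 = $1,753.6621632
Saltmarsh Township: $176,780.46 × 0.0041 = $724.799886
Levies subtotal = $3,203.2619352
After credit = $3,203.2619352 − $1,210 = $1,993.2619352
Total = $1,993.2619352 + $993 = $2,986.2619352

$2,986.26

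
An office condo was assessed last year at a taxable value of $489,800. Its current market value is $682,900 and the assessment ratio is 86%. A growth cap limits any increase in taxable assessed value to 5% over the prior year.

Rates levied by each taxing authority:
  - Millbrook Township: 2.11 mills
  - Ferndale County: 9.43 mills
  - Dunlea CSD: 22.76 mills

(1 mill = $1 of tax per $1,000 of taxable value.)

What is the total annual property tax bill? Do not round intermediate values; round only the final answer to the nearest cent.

$17,640.15

Uncapped assessed value = $682,900 × 0.86 = $587,294
Cap limit = $489,800 × 1.05 = $514,290
Taxable assessed value = min($587,294, $514,290) = $514,290 (cap binds)
Millbrook Township: $514,290 × 0.00211 = $1,085.1519
Ferndale County: $514,290 × 0.00943 = $4,849.7547
Dunlea CSD: $514,290 × 0.02276 = $11,705.2404
Total = $17,640.147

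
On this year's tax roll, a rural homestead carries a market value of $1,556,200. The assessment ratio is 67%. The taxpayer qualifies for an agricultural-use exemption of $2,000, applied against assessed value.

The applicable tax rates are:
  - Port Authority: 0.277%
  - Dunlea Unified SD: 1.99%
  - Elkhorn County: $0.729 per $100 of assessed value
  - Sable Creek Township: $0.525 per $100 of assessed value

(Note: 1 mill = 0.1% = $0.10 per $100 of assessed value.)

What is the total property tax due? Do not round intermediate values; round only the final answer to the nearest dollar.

Assessed value = $1,556,200 × 0.67 = $1,042,654
Taxable value = $1,042,654 − $2,000 = $1,040,654
Port Authority: $1,040,654 × 0.00277 = $2,882.61158
Dunlea Unified SD: $1,040,654 × 0.0199 = $20,709.0146
Elkhorn County: $1,040,654 × 0.00729 = $7,586.36766
Sable Creek Township: $1,040,654 × 0.00525 = $5,463.4335
Total = $36,641.42734

$36,641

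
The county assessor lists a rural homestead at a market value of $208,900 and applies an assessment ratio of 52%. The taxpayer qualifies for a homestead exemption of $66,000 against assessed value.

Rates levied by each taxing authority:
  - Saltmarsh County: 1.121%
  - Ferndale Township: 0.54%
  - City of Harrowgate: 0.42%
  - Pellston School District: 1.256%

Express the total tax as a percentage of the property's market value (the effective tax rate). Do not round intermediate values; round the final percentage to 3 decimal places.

0.681%

Assessed value = $208,900 × 0.52 = $108,628
Taxable value = $108,628 − $66,000 = $42,628
Saltmarsh County: $42,628 × 0.01121 = $477.85988
Ferndale Township: $42,628 × 0.0054 = $230.1912
City of Harrowgate: $42,628 × 0.0042 = $179.0376
Pellston School District: $42,628 × 0.01256 = $535.40768
Total tax = $1,422.49636
Effective rate = $1,422.49636 ÷ $208,900 = 0.681% of market value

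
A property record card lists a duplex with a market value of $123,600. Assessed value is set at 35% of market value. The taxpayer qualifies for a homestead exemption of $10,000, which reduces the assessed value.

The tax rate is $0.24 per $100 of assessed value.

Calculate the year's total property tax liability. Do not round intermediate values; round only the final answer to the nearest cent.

$79.82

Assessed value = $123,600 × 0.35 = $43,260
Taxable value = $43,260 − $10,000 = $33,260
Tax = $33,260 × 0.0024 = $79.824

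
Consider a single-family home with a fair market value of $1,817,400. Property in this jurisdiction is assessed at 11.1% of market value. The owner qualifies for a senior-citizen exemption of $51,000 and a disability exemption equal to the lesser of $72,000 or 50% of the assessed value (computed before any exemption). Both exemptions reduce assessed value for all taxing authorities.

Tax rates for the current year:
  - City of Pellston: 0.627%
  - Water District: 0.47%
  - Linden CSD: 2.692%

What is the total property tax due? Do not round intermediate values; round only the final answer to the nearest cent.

Assessed value = $1,817,400 × 0.111 = $201,731.4
Disability exemption = min($72,000, 50% × $201,731.4) = min($72,000, $100,865.7) = $72,000 (dollar cap binds)
Taxable value = $201,731.4 − $51,000 − $72,000 = $78,731.4
City of Pellston: $78,731.4 × 0.00627 = $493.645878
Water District: $78,731.4 × 0.0047 = $370.03758
Linden CSD: $78,731.4 × 0.02692 = $2,119.449288
Total = $2,983.132746

$2,983.13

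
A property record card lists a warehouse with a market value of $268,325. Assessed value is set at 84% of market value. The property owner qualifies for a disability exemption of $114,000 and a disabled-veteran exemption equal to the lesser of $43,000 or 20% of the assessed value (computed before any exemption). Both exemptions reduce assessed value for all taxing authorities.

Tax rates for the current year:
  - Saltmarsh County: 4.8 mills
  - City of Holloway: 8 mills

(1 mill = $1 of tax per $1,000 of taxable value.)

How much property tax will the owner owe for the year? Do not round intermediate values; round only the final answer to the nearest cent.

$875.43

Assessed value = $268,325 × 0.84 = $225,393
Disabled-veteran exemption = min($43,000, 20% × $225,393) = min($43,000, $45,078.6) = $43,000 (dollar cap binds)
Taxable value = $225,393 − $114,000 − $43,000 = $68,393
Saltmarsh County: $68,393 × 0.0048 = $328.2864
City of Holloway: $68,393 × 0.008 = $547.144
Total = $875.4304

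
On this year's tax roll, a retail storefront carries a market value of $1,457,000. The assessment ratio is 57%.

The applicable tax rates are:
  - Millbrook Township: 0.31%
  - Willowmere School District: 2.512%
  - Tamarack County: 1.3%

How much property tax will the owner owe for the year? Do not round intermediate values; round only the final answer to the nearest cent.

$34,232.80

Assessed value = $1,457,000 × 0.57 = $830,490
Millbrook Township: $830,490 × 0.0031 = $2,574.519
Willowmere School District: $830,490 × 0.02512 = $20,861.9088
Tamarack County: $830,490 × 0.013 = $10,796.37
Total = $2,574.519 + $20,861.9088 + $10,796.37 = $34,232.7978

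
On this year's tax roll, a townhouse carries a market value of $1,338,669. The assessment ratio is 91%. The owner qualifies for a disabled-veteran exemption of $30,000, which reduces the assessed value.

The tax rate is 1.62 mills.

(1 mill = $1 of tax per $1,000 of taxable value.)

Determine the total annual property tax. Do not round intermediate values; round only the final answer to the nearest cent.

Assessed value = $1,338,669 × 0.91 = $1,218,188.79
Taxable value = $1,218,188.79 − $30,000 = $1,188,188.79
Tax = $1,188,188.79 × 0.00162 = $1,924.8658398

$1,924.87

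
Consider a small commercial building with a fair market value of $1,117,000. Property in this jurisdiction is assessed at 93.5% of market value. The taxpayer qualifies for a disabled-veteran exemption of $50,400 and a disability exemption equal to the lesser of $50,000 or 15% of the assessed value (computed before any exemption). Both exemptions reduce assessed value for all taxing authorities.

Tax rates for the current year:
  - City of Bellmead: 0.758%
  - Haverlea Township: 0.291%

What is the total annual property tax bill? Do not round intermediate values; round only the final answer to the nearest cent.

$9,902.51

Assessed value = $1,117,000 × 0.935 = $1,044,395
Disability exemption = min($50,000, 15% × $1,044,395) = min($50,000, $156,659.25) = $50,000 (dollar cap binds)
Taxable value = $1,044,395 − $50,400 − $50,000 = $943,995
City of Bellmead: $943,995 × 0.00758 = $7,155.4821
Haverlea Township: $943,995 × 0.00291 = $2,747.02545
Total = $9,902.50755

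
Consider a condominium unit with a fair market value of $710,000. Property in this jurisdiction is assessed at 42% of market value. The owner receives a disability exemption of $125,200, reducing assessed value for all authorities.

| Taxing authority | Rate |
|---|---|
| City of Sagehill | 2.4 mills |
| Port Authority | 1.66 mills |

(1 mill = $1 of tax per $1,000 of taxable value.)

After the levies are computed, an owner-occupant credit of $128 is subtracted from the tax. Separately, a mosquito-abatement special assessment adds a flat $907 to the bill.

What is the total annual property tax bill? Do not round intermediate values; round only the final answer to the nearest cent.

Assessed value = $710,000 × 0.42 = $298,200
Taxable value = $298,200 − $125,200 = $173,000
City of Sagehill: $173,000 × 0.0024 = $415.2
Port Authority: $173,000 × 0.00166 = $287.18
Levies subtotal = $702.38
After credit = $702.38 − $128 = $574.38
Total = $574.38 + $907 = $1,481.38

$1,481.38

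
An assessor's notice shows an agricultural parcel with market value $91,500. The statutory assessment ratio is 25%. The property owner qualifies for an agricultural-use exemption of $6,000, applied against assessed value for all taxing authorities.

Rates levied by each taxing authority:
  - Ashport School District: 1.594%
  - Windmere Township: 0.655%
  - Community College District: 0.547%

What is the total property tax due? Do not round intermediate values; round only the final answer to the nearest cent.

Assessed value = $91,500 × 0.25 = $22,875
Taxable value = $22,875 − $6,000 = $16,875
Ashport School District: $16,875 × 0.01594 = $268.9875
Windmere Township: $16,875 × 0.00655 = $110.53125
Community College District: $16,875 × 0.00547 = $92.30625
Total = $268.9875 + $110.53125 + $92.30625 = $471.825

$471.83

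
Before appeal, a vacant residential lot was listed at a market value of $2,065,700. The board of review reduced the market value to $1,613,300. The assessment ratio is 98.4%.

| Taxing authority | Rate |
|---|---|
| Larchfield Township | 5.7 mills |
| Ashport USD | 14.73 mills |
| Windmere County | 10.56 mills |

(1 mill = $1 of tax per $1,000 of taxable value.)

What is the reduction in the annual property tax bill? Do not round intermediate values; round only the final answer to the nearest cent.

$13,795.56

Old assessed value = $2,065,700 × 0.984 = $2,032,648.8
New assessed value = $1,613,300 × 0.984 = $1,587,487.2
Combined rate = 0.0057 + 0.01473 + 0.01056 = 0.03099
Old tax = $2,032,648.8 × 0.03099 = $62,991.786312
New tax = $1,587,487.2 × 0.03099 = $49,196.228328
Reduction = $62,991.786312 − $49,196.228328 = $13,795.557984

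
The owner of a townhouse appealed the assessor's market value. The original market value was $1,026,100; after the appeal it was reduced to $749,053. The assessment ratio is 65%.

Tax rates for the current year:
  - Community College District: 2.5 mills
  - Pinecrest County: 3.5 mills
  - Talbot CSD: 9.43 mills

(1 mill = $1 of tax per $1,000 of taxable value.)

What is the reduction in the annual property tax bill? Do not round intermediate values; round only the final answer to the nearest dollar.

Old assessed value = $1,026,100 × 0.65 = $666,965
New assessed value = $749,053 × 0.65 = $486,884.45
Combined rate = 0.0025 + 0.0035 + 0.00943 = 0.01543
Old tax = $666,965 × 0.01543 = $10,291.26995
New tax = $486,884.45 × 0.01543 = $7,512.6270635
Reduction = $10,291.26995 − $7,512.6270635 = $2,778.6428865

$2,779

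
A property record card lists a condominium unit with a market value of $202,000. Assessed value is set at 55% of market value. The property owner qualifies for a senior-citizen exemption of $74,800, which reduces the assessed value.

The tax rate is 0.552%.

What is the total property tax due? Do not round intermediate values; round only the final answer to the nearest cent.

Assessed value = $202,000 × 0.55 = $111,100
Taxable value = $111,100 − $74,800 = $36,300
Tax = $36,300 × 0.00552 = $200.376

$200.38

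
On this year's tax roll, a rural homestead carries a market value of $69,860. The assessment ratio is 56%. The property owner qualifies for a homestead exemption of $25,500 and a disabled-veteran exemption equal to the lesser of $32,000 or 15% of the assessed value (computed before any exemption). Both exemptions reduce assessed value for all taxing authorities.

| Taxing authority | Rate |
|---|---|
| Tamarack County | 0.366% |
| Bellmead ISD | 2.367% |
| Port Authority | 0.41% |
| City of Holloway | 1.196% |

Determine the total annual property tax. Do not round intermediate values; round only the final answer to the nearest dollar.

Assessed value = $69,860 × 0.56 = $39,121.6
Disabled-veteran exemption = min($32,000, 15% × $39,121.6) = min($32,000, $5,868.24) = $5,868.24 (percentage binds)
Taxable value = $39,121.6 − $25,500 − $5,868.24 = $7,753.36
Tamarack County: $7,753.36 × 0.00366 = $28.3772976
Bellmead ISD: $7,753.36 × 0.02367 = $183.5220312
Port Authority: $7,753.36 × 0.0041 = $31.788776
City of Holloway: $7,753.36 × 0.01196 = $92.7301856
Total = $336.4182904

$336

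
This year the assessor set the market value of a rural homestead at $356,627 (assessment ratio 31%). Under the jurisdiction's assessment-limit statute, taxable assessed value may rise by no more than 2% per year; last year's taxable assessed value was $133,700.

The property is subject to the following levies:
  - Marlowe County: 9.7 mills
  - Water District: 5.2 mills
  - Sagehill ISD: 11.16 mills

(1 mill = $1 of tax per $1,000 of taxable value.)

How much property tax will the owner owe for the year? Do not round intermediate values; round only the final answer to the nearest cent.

$2,881.05

Uncapped assessed value = $356,627 × 0.31 = $110,554.37
Cap limit = $133,700 × 1.02 = $136,374
Taxable assessed value = min($110,554.37, $136,374) = $110,554.37 (cap does not bind)
Marlowe County: $110,554.37 × 0.0097 = $1,072.377389
Water District: $110,554.37 × 0.0052 = $574.882724
Sagehill ISD: $110,554.37 × 0.01116 = $1,233.7867692
Total = $2,881.0468822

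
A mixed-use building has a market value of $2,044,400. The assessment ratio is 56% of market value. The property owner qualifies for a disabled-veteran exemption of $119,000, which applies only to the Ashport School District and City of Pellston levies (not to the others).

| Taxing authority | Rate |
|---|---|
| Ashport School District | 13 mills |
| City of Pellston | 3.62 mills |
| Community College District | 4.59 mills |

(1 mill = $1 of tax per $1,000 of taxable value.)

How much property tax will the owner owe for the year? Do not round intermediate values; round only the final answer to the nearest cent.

$22,304.79

Assessed value = $2,044,400 × 0.56 = $1,144,864
Ashport School District: ($1,144,864 − $119,000) × 0.013 = $1,025,864 × 0.013 = $13,336.232
City of Pellston: ($1,144,864 − $119,000) × 0.00362 = $1,025,864 × 0.00362 = $3,713.62768
Community College District: $1,144,864 × 0.00459 = $5,254.92576
Total = $22,304.78544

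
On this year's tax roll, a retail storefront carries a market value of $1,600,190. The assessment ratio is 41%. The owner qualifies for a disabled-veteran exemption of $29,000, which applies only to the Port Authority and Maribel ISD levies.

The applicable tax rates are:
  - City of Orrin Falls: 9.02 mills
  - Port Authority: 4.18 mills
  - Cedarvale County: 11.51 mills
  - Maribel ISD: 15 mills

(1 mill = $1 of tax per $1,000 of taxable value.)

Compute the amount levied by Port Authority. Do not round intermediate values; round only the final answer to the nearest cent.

Assessed value = $1,600,190 × 0.41 = $656,077.9
Port Authority taxable value = $656,077.9 − $29,000 = $627,077.9
Port Authority levy = $627,077.9 × 0.00418 = $2,621.185622

$2,621.19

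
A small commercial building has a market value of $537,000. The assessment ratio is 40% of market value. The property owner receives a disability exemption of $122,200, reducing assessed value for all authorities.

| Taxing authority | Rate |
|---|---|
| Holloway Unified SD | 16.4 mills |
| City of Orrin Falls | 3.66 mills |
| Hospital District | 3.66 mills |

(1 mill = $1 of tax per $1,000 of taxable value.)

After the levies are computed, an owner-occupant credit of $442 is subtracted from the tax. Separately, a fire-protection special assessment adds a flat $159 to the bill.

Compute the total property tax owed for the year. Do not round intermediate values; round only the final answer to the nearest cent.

$1,913.47

Assessed value = $537,000 × 0.4 = $214,800
Taxable value = $214,800 − $122,200 = $92,600
Holloway Unified SD: $92,600 × 0.0164 = $1,518.64
City of Orrin Falls: $92,600 × 0.00366 = $338.916
Hospital District: $92,600 × 0.00366 = $338.916
Levies subtotal = $2,196.472
After credit = $2,196.472 − $442 = $1,754.472
Total = $1,754.472 + $159 = $1,913.472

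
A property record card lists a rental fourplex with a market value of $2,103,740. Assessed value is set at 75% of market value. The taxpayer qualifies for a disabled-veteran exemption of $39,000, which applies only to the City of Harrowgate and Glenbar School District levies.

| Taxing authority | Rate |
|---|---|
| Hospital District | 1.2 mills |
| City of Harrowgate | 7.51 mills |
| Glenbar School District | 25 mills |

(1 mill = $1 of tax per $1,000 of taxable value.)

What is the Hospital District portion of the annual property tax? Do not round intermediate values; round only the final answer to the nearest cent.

$1,893.37

Assessed value = $2,103,740 × 0.75 = $1,577,805
Hospital District taxable value = $1,577,805 (exemption does not apply)
Hospital District levy = $1,577,805 × 0.0012 = $1,893.366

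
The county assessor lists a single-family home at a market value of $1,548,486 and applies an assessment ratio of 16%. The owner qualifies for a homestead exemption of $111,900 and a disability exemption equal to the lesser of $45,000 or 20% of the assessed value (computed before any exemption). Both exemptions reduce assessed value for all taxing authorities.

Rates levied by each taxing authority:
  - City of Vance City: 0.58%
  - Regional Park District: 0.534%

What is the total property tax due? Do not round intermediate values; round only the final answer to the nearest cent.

Assessed value = $1,548,486 × 0.16 = $247,757.76
Disability exemption = min($45,000, 20% × $247,757.76) = min($45,000, $49,551.552) = $45,000 (dollar cap binds)
Taxable value = $247,757.76 − $111,900 − $45,000 = $90,857.76
City of Vance City: $90,857.76 × 0.0058 = $526.975008
Regional Park District: $90,857.76 × 0.00534 = $485.1804384
Total = $1,012.1554464

$1,012.16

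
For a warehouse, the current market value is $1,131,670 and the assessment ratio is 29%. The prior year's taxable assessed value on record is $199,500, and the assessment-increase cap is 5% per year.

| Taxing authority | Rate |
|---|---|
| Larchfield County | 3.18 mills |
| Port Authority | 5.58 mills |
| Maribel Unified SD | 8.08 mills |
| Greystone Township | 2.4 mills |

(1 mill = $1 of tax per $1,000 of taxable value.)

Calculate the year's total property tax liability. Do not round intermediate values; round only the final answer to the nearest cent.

Uncapped assessed value = $1,131,670 × 0.29 = $328,184.3
Cap limit = $199,500 × 1.05 = $209,475
Taxable assessed value = min($328,184.3, $209,475) = $209,475 (cap binds)
Larchfield County: $209,475 × 0.00318 = $666.1305
Port Authority: $209,475 × 0.00558 = $1,168.8705
Maribel Unified SD: $209,475 × 0.00808 = $1,692.558
Greystone Township: $209,475 × 0.0024 = $502.74
Total = $4,030.299

$4,030.30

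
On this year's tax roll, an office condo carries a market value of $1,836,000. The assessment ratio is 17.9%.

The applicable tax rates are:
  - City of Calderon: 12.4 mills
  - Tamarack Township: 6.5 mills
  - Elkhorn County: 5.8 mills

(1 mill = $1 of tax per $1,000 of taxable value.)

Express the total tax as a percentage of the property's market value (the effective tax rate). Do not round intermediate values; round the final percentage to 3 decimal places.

0.442%

Assessed value = $1,836,000 × 0.179 = $328,644
City of Calderon: $328,644 × 0.0124 = $4,075.1856
Tamarack Township: $328,644 × 0.0065 = $2,136.186
Elkhorn County: $328,644 × 0.0058 = $1,906.1352
Total tax = $8,117.5068
Effective rate = $8,117.5068 ÷ $1,836,000 = 0.442% of market value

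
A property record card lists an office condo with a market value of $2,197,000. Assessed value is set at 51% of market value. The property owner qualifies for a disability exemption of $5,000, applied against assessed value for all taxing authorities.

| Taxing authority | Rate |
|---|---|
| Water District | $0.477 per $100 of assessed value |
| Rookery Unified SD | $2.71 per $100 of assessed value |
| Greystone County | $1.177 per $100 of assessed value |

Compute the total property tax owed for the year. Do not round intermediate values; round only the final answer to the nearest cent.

$48,679.11

Assessed value = $2,197,000 × 0.51 = $1,120,470
Taxable value = $1,120,470 − $5,000 = $1,115,470
Water District: $1,115,470 × 0.00477 = $5,320.7919
Rookery Unified SD: $1,115,470 × 0.0271 = $30,229.237
Greystone County: $1,115,470 × 0.01177 = $13,129.0819
Total = $5,320.7919 + $30,229.237 + $13,129.0819 = $48,679.1108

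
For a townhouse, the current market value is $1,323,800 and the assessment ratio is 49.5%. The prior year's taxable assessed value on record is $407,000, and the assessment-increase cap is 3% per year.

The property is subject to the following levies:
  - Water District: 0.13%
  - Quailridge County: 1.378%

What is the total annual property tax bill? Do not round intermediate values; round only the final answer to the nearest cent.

Uncapped assessed value = $1,323,800 × 0.495 = $655,281
Cap limit = $407,000 × 1.03 = $419,210
Taxable assessed value = min($655,281, $419,210) = $419,210 (cap binds)
Water District: $419,210 × 0.0013 = $544.973
Quailridge County: $419,210 × 0.01378 = $5,776.7138
Total = $6,321.6868

$6,321.69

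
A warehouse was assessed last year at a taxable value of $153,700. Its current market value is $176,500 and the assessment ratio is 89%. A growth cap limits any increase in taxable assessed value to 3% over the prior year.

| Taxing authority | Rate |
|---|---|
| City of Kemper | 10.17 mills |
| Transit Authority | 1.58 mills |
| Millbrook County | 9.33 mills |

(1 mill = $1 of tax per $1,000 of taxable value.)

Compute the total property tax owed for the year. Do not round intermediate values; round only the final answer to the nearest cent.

Uncapped assessed value = $176,500 × 0.89 = $157,085
Cap limit = $153,700 × 1.03 = $158,311
Taxable assessed value = min($157,085, $158,311) = $157,085 (cap does not bind)
City of Kemper: $157,085 × 0.01017 = $1,597.55445
Transit Authority: $157,085 × 0.00158 = $248.1943
Millbrook County: $157,085 × 0.00933 = $1,465.60305
Total = $3,311.3518

$3,311.35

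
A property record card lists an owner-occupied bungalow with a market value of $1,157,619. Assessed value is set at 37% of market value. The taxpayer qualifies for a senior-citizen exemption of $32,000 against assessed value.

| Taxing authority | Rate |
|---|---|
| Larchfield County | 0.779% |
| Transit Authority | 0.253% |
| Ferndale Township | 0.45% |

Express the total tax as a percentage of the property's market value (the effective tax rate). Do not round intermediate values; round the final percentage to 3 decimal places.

Assessed value = $1,157,619 × 0.37 = $428,319.03
Taxable value = $428,319.03 − $32,000 = $396,319.03
Larchfield County: $396,319.03 × 0.00779 = $3,087.3252437
Transit Authority: $396,319.03 × 0.00253 = $1,002.6871459
Ferndale Township: $396,319.03 × 0.0045 = $1,783.435635
Total tax = $5,873.4480246
Effective rate = $5,873.4480246 ÷ $1,157,619 = 0.507% of market value

0.507%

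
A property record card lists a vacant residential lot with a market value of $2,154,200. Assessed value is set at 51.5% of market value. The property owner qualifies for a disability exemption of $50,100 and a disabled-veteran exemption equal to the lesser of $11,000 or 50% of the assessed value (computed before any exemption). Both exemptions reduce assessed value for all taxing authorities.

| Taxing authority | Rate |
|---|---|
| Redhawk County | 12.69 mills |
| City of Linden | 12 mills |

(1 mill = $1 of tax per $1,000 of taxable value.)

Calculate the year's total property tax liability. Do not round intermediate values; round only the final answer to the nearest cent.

$25,882.85

Assessed value = $2,154,200 × 0.515 = $1,109,413
Disabled-veteran exemption = min($11,000, 50% × $1,109,413) = min($11,000, $554,706.5) = $11,000 (dollar cap binds)
Taxable value = $1,109,413 − $50,100 − $11,000 = $1,048,313
Redhawk County: $1,048,313 × 0.01269 = $13,303.09197
City of Linden: $1,048,313 × 0.012 = $12,579.756
Total = $25,882.84797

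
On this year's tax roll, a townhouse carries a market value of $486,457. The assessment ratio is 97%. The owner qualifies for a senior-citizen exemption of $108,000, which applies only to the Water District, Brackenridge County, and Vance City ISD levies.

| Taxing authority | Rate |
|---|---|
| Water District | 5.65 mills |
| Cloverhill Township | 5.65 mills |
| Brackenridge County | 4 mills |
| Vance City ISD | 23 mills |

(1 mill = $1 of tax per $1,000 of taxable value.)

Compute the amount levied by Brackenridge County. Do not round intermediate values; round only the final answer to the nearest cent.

Assessed value = $486,457 × 0.97 = $471,863.29
Brackenridge County taxable value = $471,863.29 − $108,000 = $363,863.29
Brackenridge County levy = $363,863.29 × 0.004 = $1,455.45316

$1,455.45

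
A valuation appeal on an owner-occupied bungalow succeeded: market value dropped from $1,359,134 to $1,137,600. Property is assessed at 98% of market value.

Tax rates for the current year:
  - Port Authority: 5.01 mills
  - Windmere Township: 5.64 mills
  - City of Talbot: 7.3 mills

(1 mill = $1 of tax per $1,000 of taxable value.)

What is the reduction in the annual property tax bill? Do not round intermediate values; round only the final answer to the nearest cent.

$3,897.00

Old assessed value = $1,359,134 × 0.98 = $1,331,951.32
New assessed value = $1,137,600 × 0.98 = $1,114,848
Combined rate = 0.00501 + 0.00564 + 0.0073 = 0.01795
Old tax = $1,331,951.32 × 0.01795 = $23,908.526194
New tax = $1,114,848 × 0.01795 = $20,011.5216
Reduction = $23,908.526194 − $20,011.5216 = $3,897.004594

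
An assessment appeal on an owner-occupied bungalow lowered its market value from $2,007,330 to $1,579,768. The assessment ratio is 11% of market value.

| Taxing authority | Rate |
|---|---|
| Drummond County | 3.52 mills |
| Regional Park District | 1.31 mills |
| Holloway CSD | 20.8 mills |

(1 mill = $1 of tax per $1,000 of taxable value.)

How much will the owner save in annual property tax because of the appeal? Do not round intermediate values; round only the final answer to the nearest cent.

$1,205.43

Old assessed value = $2,007,330 × 0.11 = $220,806.3
New assessed value = $1,579,768 × 0.11 = $173,774.48
Combined rate = 0.00352 + 0.00131 + 0.0208 = 0.02563
Old tax = $220,806.3 × 0.02563 = $5,659.265469
New tax = $173,774.48 × 0.02563 = $4,453.8399224
Reduction = $5,659.265469 − $4,453.8399224 = $1,205.4255466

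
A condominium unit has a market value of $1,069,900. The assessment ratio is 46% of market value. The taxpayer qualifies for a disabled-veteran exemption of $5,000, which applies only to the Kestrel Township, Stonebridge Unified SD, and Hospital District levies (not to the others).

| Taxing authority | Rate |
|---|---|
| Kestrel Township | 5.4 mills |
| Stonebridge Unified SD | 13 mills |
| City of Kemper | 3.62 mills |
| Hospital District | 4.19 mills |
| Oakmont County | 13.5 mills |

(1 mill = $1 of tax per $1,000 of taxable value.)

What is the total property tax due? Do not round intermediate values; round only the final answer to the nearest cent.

Assessed value = $1,069,900 × 0.46 = $492,154
Kestrel Township: ($492,154 − $5,000) × 0.0054 = $487,154 × 0.0054 = $2,630.6316
Stonebridge Unified SD: ($492,154 − $5,000) × 0.013 = $487,154 × 0.013 = $6,333.002
City of Kemper: $492,154 × 0.00362 = $1,781.59748
Hospital District: ($492,154 − $5,000) × 0.00419 = $487,154 × 0.00419 = $2,041.17526
Oakmont County: $492,154 × 0.0135 = $6,644.079
Total = $19,430.48534

$19,430.49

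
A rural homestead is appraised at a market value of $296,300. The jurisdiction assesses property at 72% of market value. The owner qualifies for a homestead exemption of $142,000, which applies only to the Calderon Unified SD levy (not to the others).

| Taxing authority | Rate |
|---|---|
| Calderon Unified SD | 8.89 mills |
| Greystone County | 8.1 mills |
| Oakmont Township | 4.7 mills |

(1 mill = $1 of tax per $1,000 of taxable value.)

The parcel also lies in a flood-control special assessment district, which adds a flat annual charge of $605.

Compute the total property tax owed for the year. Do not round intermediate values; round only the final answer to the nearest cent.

$3,969.88

Assessed value = $296,300 × 0.72 = $213,336
Calderon Unified SD: ($213,336 − $142,000) × 0.00889 = $71,336 × 0.00889 = $634.17704
Greystone County: $213,336 × 0.0081 = $1,728.0216
Oakmont Township: $213,336 × 0.0047 = $1,002.6792
Levies subtotal = $3,364.87784
Total = $3,364.87784 + $605 = $3,969.87784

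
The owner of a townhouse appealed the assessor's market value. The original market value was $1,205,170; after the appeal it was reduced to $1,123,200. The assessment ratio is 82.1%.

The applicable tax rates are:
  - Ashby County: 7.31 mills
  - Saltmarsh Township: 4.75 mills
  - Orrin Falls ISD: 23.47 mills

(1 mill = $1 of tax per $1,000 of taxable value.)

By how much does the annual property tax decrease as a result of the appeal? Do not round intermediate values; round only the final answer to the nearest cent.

$2,391.08

Old assessed value = $1,205,170 × 0.821 = $989,444.57
New assessed value = $1,123,200 × 0.821 = $922,147.2
Combined rate = 0.00731 + 0.00475 + 0.02347 = 0.03553
Old tax = $989,444.57 × 0.03553 = $35,154.9655721
New tax = $922,147.2 × 0.03553 = $32,763.890016
Reduction = $35,154.9655721 − $32,763.890016 = $2,391.0755561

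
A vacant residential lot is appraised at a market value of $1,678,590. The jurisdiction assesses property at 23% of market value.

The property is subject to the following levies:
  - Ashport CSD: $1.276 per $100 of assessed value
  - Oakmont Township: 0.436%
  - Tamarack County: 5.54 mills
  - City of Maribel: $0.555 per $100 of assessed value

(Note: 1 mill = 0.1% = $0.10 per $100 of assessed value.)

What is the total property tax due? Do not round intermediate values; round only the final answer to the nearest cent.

Assessed value = $1,678,590 × 0.23 = $386,075.7
Ashport CSD: $386,075.7 × 0.01276 = $4,926.325932
Oakmont Township: $386,075.7 × 0.00436 = $1,683.290052
Tamarack County: $386,075.7 × 0.00554 = $2,138.859378
City of Maribel: $386,075.7 × 0.00555 = $2,142.720135
Total = $10,891.195497

$10,891.20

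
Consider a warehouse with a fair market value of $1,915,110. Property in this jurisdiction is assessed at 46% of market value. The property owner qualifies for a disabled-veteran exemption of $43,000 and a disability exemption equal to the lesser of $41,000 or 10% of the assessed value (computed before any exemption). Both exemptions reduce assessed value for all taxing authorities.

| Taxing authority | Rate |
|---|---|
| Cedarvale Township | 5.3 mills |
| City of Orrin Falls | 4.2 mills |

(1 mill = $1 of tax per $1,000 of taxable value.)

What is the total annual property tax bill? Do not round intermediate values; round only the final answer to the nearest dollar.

$7,571

Assessed value = $1,915,110 × 0.46 = $880,950.6
Disability exemption = min($41,000, 10% × $880,950.6) = min($41,000, $88,095.06) = $41,000 (dollar cap binds)
Taxable value = $880,950.6 − $43,000 − $41,000 = $796,950.6
Cedarvale Township: $796,950.6 × 0.0053 = $4,223.83818
City of Orrin Falls: $796,950.6 × 0.0042 = $3,347.19252
Total = $7,571.0307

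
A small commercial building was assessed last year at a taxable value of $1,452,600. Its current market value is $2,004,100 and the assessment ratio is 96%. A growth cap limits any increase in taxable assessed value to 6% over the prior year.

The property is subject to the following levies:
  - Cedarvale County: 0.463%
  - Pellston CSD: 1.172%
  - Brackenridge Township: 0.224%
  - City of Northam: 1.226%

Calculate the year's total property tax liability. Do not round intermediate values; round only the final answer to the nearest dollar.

Uncapped assessed value = $2,004,100 × 0.96 = $1,923,936
Cap limit = $1,452,600 × 1.06 = $1,539,756
Taxable assessed value = min($1,923,936, $1,539,756) = $1,539,756 (cap binds)
Cedarvale County: $1,539,756 × 0.00463 = $7,129.07028
Pellston CSD: $1,539,756 × 0.01172 = $18,045.94032
Brackenridge Township: $1,539,756 × 0.00224 = $3,449.05344
City of Northam: $1,539,756 × 0.01226 = $18,877.40856
Total = $47,501.4726

$47,501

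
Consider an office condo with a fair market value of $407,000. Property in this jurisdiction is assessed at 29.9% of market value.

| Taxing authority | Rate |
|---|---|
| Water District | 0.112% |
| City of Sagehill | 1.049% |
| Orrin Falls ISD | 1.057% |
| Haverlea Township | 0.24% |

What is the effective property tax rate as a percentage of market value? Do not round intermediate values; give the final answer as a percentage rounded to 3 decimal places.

0.735%

Assessed value = $407,000 × 0.299 = $121,693
Water District: $121,693 × 0.00112 = $136.29616
City of Sagehill: $121,693 × 0.01049 = $1,276.55957
Orrin Falls ISD: $121,693 × 0.01057 = $1,286.29501
Haverlea Township: $121,693 × 0.0024 = $292.0632
Total tax = $2,991.21394
Effective rate = $2,991.21394 ÷ $407,000 = 0.735% of market value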